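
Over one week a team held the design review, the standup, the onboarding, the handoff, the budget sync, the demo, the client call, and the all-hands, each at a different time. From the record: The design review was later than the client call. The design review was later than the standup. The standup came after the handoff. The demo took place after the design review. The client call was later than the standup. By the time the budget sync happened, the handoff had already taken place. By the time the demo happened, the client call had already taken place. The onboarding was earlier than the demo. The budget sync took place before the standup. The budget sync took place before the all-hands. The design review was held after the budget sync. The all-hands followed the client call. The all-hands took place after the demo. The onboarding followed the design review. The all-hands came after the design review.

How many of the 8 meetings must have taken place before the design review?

4

Directly stated before the design review: the budget sync, the client call, and the standup.
The handoff reaches the design review via the handoff → the budget sync → the design review.
That's the budget sync, the client call, the handoff, and the standup — 4 in all.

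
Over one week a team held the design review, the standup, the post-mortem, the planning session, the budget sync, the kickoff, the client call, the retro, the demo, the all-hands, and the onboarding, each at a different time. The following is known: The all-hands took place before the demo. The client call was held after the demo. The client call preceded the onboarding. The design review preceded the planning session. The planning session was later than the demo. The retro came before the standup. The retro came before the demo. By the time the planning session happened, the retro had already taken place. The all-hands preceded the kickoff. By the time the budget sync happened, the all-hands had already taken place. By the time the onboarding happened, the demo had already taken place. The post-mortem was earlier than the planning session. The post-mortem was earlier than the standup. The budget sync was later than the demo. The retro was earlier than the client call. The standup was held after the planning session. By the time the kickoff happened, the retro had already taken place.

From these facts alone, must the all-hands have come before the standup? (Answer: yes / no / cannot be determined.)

yes

Chain the constraints: the all-hands → the demo → the planning session → the standup. Each link is directly stated, so the all-hands comes before the standup.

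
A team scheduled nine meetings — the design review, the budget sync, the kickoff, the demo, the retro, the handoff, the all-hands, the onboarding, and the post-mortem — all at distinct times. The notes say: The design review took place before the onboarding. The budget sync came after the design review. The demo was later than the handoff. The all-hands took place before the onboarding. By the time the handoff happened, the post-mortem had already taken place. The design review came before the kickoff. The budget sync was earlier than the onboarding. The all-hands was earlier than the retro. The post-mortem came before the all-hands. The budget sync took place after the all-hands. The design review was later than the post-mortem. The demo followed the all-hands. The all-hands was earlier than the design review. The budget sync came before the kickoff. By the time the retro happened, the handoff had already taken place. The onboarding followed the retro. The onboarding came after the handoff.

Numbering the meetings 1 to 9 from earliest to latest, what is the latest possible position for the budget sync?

7

The budget sync must come before the kickoff and the onboarding — 2 meetings forced after it.
Everything else can be placed before the budget sync in some valid order, so the budget sync can sit as late as position 9 − 2 = 7.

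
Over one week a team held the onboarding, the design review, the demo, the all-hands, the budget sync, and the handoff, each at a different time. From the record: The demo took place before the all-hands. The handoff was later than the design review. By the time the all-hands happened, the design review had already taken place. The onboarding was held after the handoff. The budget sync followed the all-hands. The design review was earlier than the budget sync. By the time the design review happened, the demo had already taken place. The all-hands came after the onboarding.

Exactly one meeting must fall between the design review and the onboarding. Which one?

Tracing the constraints gives the design review → the handoff → the onboarding, so the handoff sits after the design review and before the onboarding.
No other meeting is forced both after the design review and before the onboarding.

the handoff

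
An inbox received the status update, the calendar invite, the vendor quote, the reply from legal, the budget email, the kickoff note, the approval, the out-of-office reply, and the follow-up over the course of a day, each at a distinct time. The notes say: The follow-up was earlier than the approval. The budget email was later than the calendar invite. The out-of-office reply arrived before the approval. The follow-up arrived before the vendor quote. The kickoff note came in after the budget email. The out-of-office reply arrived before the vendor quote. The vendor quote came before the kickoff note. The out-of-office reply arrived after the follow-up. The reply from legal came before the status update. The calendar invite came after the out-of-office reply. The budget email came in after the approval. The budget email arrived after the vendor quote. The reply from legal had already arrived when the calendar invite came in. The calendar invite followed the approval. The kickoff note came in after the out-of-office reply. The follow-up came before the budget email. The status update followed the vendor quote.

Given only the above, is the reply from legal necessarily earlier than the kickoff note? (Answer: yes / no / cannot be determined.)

Chain the constraints: the reply from legal → the calendar invite → the budget email → the kickoff note. Each link is directly stated, so the reply from legal comes before the kickoff note.

yes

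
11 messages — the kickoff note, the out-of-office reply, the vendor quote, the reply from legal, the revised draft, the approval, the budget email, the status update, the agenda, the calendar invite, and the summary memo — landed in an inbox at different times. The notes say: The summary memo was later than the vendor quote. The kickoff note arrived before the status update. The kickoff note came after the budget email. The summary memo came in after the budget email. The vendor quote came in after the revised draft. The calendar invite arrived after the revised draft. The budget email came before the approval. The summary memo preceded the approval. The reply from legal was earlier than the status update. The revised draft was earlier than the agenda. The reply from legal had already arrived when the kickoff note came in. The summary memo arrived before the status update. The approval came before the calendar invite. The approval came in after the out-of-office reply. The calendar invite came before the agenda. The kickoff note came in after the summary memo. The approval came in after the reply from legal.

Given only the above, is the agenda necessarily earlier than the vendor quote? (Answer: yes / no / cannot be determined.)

Tracing the constraints gives the vendor quote → the summary memo → the approval → the calendar invite → the agenda, so the vendor quote must come before the agenda.
That means the agenda cannot be before the vendor quote.

no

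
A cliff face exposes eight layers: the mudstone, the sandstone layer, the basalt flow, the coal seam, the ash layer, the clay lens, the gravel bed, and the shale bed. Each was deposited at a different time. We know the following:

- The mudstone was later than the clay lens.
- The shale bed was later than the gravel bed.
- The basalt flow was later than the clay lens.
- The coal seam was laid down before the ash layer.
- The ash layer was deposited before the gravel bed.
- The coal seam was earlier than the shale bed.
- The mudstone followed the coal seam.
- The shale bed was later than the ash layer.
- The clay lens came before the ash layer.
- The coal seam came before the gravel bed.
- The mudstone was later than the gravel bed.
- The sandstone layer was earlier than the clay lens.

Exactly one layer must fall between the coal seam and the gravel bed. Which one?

the ash layer

Tracing the constraints gives the coal seam → the ash layer → the gravel bed, so the ash layer sits after the coal seam and before the gravel bed.
No other layer is forced both after the coal seam and before the gravel bed.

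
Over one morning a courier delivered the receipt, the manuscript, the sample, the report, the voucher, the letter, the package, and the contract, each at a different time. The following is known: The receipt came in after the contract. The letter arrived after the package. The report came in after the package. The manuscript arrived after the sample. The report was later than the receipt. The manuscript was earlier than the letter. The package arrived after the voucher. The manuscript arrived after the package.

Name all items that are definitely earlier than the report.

the contract, the package, the receipt, the voucher

Directly stated before the report: the package and the receipt.
The contract reaches the report via the contract → the receipt → the report.
The voucher reaches the report via the voucher → the package → the report.
No chain forces the letter (or any of the others) ahead of the report.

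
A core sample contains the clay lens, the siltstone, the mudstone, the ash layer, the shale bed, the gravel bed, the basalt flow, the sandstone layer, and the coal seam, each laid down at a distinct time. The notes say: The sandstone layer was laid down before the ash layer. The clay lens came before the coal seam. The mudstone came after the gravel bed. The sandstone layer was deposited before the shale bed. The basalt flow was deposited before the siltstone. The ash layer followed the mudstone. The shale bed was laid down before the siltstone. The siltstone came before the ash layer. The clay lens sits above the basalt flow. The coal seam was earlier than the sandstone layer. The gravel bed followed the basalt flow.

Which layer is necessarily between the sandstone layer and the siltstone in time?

Tracing the constraints gives the sandstone layer → the shale bed → the siltstone, so the shale bed sits after the sandstone layer and before the siltstone.
No other layer is forced both after the sandstone layer and before the siltstone.

the shale bed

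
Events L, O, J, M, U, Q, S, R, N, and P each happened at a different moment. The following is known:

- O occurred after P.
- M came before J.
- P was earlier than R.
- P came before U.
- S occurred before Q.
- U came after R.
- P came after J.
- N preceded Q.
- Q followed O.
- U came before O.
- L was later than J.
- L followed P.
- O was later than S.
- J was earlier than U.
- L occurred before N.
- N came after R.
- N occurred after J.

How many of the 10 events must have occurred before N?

5

Directly stated before N: J, L, and R.
M reaches N via M → J → N.
P reaches N via P → R → N.
No chain forces S (or any of the others) ahead of N.
That's J, L, M, P, and R — 5 in all.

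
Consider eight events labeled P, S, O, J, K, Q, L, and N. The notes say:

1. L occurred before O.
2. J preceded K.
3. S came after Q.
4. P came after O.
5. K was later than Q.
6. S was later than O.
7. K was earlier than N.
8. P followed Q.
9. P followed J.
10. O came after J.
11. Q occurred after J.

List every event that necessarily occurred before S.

J, L, O, Q

Directly stated before S: O and Q.
J reaches S via J → Q → S.
L reaches S via L → O → S.
No chain forces P (or any of the others) ahead of S.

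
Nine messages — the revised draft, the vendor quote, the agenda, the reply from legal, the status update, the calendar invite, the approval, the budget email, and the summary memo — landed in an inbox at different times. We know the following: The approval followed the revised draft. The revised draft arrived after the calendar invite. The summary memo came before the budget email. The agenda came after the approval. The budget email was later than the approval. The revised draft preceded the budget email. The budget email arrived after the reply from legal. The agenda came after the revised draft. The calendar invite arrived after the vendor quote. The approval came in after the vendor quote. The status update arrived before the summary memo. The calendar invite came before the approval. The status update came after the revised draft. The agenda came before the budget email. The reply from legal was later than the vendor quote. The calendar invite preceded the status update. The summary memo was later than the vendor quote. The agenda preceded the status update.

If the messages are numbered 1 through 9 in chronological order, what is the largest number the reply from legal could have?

The reply from legal must come before the budget email — 1 message forced after it.
Everything else can be placed before the reply from legal in some valid order, so the reply from legal can sit as late as position 9 − 1 = 8.

8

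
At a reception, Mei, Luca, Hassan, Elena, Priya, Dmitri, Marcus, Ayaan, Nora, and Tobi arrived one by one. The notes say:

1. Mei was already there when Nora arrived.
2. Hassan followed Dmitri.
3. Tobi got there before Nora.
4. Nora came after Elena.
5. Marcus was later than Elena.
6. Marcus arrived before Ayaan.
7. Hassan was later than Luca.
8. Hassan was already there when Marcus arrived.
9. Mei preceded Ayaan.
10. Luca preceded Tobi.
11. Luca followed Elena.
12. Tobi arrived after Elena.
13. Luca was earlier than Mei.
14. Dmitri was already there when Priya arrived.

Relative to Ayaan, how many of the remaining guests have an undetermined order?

3

Forced before Ayaan: Dmitri, Elena, Hassan, Luca, Marcus, and Mei.
That leaves Nora, Priya, and Tobi with no forced order relative to Ayaan — 3.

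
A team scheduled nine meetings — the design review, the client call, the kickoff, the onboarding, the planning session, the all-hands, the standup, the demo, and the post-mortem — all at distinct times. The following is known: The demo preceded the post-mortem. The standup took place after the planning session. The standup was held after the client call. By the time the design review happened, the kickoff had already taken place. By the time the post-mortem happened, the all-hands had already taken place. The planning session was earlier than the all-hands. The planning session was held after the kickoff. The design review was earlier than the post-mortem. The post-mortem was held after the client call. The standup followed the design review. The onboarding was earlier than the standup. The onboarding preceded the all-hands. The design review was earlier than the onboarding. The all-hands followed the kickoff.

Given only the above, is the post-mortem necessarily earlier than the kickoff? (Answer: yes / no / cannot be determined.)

no

Tracing the constraints gives the kickoff → the all-hands → the post-mortem, so the kickoff must come before the post-mortem.
That means the post-mortem cannot be before the kickoff.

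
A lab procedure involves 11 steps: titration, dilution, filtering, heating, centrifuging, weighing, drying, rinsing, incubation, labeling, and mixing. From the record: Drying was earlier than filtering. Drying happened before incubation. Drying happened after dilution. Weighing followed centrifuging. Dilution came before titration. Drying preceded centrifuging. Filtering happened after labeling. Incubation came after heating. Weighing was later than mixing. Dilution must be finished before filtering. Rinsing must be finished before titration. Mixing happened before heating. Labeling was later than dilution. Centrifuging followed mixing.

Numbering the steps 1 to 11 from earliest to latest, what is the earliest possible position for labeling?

Dilution must come before labeling — 1 forced predecessor.
Nothing else is forced ahead of labeling, so its earliest slot is position 1 + 1 = 2.

2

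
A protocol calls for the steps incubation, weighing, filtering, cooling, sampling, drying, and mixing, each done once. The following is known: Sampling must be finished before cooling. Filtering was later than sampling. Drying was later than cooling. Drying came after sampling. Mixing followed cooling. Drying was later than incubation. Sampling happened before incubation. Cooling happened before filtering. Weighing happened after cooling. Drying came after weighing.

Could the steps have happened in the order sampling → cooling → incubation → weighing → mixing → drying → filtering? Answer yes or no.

Check each stated constraint against the proposed order — e.g. sampling is ahead of drying; sampling is ahead of filtering. Every pair is in the required order; nothing is violated.

yes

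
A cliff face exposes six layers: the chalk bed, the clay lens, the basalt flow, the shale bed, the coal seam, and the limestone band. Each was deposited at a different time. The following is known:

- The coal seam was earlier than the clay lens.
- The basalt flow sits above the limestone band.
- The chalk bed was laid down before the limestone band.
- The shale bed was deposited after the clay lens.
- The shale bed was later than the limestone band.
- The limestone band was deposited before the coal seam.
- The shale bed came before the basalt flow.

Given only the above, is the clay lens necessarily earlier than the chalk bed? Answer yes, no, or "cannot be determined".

Tracing the constraints gives the chalk bed → the limestone band → the coal seam → the clay lens, so the chalk bed must come before the clay lens.
That means the clay lens cannot be before the chalk bed.

no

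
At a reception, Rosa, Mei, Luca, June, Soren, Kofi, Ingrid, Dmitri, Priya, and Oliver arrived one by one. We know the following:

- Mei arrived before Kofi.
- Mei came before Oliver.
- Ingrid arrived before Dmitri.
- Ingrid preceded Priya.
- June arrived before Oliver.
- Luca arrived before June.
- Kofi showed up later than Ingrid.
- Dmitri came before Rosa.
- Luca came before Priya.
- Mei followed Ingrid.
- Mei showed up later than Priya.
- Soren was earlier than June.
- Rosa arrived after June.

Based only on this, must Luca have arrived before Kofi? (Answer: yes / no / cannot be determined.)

Chain the constraints: Luca → Priya → Mei → Kofi. Each link is directly stated, so Luca comes before Kofi.

yes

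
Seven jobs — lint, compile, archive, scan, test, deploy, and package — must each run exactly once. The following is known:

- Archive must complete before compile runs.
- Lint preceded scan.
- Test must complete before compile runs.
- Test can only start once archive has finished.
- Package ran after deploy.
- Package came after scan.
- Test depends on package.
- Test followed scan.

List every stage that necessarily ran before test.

Directly stated before test: archive, package, and scan.
Deploy reaches test via deploy → package → test.
Lint reaches test via lint → scan → test.
No chain forces compile ahead of test.

archive, deploy, lint, package, scan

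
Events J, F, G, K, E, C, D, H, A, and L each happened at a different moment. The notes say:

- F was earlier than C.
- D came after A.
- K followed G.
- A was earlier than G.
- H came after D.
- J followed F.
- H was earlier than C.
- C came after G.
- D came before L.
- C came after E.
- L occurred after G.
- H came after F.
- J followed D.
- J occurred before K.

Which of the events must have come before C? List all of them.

A, D, E, F, G, H

Directly stated before C: E, F, G, and H.
A reaches C via A → G → C.
D reaches C via D → H → C.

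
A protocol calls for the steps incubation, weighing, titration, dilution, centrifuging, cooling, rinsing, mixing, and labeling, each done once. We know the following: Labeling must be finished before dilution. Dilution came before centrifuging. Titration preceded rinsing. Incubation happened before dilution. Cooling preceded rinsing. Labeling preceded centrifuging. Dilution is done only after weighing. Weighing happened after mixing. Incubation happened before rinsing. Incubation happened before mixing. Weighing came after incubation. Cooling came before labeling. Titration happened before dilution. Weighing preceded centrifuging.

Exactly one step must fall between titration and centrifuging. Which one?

dilution

Tracing the constraints gives titration → dilution → centrifuging, so dilution sits after titration and before centrifuging.
No other step is forced both after titration and before centrifuging.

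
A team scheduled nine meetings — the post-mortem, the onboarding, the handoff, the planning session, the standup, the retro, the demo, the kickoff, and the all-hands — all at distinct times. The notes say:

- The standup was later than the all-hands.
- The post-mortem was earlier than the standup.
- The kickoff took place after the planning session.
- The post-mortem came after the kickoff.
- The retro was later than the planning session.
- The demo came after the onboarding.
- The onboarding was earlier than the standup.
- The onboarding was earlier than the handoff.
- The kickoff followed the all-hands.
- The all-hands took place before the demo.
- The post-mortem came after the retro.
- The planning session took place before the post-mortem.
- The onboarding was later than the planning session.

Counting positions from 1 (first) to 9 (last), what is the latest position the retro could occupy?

7

The retro must come before the post-mortem and the standup — 2 meetings forced after it.
Everything else can be placed before the retro in some valid order, so the retro can sit as late as position 9 − 2 = 7.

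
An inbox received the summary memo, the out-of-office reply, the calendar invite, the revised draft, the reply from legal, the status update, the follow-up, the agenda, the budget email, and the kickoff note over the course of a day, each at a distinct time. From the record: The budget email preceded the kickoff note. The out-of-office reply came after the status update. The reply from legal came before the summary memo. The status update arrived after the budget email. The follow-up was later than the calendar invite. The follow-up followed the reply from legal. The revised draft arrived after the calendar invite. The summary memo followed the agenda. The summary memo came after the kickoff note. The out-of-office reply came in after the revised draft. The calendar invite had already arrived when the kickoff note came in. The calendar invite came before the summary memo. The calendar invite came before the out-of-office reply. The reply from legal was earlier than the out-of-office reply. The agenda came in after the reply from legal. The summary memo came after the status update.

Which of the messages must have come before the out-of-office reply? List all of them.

the budget email, the calendar invite, the reply from legal, the revised draft, the status update

Directly stated before the out-of-office reply: the calendar invite, the reply from legal, the revised draft, and the status update.
The budget email reaches the out-of-office reply via the budget email → the status update → the out-of-office reply.
No chain forces the agenda (or any of the others) ahead of the out-of-office reply.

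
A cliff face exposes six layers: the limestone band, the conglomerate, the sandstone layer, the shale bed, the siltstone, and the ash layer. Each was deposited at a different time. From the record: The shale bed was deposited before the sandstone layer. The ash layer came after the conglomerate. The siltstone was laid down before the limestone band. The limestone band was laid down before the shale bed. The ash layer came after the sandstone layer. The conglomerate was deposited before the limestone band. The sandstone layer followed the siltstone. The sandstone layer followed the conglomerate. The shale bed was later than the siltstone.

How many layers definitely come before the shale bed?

3

Directly stated before the shale bed: the limestone band and the siltstone.
The conglomerate reaches the shale bed via the conglomerate → the limestone band → the shale bed.
No chain forces the ash layer (or any of the others) ahead of the shale bed.
That's the conglomerate, the limestone band, and the siltstone — 3 in all.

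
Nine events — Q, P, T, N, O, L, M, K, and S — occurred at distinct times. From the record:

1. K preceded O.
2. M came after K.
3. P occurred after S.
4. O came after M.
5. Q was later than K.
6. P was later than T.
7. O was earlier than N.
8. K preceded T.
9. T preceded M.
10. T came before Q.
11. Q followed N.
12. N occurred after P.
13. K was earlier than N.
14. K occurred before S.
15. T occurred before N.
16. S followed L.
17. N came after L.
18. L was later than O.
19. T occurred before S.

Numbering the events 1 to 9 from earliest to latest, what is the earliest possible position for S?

K, L, M, O, and T must all come before S — 5 forced predecessors.
Nothing else is forced ahead of S, so its earliest slot is position 5 + 1 = 6.

6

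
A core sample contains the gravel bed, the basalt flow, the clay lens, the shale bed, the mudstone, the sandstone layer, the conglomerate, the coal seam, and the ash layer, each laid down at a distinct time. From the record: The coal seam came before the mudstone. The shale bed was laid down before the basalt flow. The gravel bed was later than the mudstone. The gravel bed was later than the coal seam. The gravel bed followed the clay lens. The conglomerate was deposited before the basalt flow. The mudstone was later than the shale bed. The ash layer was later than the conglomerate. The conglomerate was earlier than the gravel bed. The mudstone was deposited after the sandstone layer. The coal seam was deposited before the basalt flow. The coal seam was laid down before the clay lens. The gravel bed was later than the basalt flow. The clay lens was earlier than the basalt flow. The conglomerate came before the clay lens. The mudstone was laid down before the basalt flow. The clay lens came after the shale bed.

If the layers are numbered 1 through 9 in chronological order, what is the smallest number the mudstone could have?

The coal seam, the sandstone layer, and the shale bed must all come before the mudstone — 3 forced predecessors.
Nothing else is forced ahead of the mudstone, so its earliest slot is position 3 + 1 = 4.

4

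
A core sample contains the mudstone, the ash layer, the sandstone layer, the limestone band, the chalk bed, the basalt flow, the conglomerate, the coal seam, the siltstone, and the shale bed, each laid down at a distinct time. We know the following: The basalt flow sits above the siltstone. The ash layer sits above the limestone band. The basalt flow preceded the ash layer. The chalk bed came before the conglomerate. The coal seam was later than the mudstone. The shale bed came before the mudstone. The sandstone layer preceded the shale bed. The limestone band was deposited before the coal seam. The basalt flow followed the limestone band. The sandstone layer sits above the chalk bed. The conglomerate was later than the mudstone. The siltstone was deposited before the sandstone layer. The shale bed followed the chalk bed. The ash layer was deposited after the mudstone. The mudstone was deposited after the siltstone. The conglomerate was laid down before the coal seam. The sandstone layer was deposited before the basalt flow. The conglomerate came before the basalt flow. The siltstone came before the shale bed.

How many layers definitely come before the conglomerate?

Directly stated before the conglomerate: the chalk bed and the mudstone.
The sandstone layer reaches the conglomerate via the sandstone layer → the shale bed → the mudstone → the conglomerate.
The shale bed reaches the conglomerate via the shale bed → the mudstone → the conglomerate.
The siltstone reaches the conglomerate via the siltstone → the mudstone → the conglomerate.
That's the chalk bed, the mudstone, the sandstone layer, the shale bed, and the siltstone — 5 in all.

5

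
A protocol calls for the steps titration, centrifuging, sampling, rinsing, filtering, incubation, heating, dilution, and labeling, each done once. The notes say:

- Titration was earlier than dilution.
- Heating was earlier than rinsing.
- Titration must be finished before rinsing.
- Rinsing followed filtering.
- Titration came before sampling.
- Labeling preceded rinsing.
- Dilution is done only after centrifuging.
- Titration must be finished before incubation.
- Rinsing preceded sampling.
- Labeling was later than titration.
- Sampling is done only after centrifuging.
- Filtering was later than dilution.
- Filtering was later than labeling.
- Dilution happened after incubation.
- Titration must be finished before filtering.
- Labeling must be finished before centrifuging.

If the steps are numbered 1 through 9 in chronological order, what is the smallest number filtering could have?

Centrifuging, dilution, incubation, labeling, and titration must all come before filtering — 5 forced predecessors.
Nothing else is forced ahead of filtering, so its earliest slot is position 5 + 1 = 6.

6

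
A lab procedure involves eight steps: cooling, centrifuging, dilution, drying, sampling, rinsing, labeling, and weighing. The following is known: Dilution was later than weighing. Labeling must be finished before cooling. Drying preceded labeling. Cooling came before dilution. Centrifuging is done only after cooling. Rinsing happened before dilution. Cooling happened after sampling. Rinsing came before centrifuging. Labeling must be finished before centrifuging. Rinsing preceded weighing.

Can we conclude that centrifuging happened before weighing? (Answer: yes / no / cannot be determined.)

cannot be determined

No chain of stated constraints runs from centrifuging to weighing, and none runs from weighing to centrifuging either.
So the relative order of centrifuging and weighing is not fixed by the given facts.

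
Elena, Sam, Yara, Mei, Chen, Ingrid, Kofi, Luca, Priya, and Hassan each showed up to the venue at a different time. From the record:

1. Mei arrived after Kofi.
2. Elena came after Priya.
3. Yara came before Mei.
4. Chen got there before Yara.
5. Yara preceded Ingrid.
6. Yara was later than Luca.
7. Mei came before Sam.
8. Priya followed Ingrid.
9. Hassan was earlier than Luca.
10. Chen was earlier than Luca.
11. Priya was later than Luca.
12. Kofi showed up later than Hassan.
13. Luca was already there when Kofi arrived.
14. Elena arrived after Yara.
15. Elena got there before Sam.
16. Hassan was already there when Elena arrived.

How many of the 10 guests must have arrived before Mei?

Directly stated before Mei: Kofi and Yara.
Chen reaches Mei via Chen → Yara → Mei.
Hassan reaches Mei via Hassan → Kofi → Mei.
Luca reaches Mei via Luca → Yara → Mei.
That's Chen, Hassan, Kofi, Luca, and Yara — 5 in all.

5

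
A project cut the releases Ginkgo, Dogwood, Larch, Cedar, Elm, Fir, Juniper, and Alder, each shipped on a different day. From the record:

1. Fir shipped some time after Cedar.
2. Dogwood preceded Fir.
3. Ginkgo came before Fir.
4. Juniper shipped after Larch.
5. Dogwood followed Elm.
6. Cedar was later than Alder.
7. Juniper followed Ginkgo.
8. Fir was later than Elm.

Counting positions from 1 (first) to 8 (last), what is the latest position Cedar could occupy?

7

Cedar must come before Fir — 1 release forced after it.
Everything else can be placed before Cedar in some valid order, so Cedar can sit as late as position 8 − 1 = 7.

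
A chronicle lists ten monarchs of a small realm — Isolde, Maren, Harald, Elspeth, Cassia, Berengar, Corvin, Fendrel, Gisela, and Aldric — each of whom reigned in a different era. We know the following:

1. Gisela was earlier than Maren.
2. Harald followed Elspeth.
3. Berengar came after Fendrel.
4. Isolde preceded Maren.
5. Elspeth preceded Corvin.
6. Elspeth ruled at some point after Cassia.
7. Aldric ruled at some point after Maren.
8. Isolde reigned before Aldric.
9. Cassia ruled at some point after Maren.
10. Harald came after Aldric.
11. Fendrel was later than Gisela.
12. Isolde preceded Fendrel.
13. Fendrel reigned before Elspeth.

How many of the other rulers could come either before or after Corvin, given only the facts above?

3

Forced before Corvin: Cassia, Elspeth, Fendrel, Gisela, Isolde, and Maren.
That leaves Aldric, Berengar, and Harald with no forced order relative to Corvin — 3.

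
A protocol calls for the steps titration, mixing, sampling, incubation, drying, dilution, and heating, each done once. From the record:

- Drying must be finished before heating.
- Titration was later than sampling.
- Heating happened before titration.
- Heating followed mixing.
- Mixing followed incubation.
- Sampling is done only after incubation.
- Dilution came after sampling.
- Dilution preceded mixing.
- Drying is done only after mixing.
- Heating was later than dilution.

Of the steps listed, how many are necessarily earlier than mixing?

3

Directly stated before mixing: dilution and incubation.
Sampling reaches mixing via sampling → dilution → mixing.
That's dilution, incubation, and sampling — 3 in all.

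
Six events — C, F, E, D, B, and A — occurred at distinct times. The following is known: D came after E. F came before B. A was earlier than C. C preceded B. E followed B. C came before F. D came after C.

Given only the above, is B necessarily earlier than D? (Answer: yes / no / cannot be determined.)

yes

Chain the constraints: B → E → D. Each link is directly stated, so B comes before D.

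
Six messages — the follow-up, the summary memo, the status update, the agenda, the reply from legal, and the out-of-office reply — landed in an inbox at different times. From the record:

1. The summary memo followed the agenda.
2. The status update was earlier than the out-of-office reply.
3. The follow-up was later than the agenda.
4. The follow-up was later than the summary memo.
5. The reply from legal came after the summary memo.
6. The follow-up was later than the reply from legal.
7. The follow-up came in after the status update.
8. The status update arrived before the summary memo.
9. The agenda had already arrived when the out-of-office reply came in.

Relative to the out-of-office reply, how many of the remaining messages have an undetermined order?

3

Forced before the out-of-office reply: the agenda and the status update.
That leaves the follow-up, the reply from legal, and the summary memo with no forced order relative to the out-of-office reply — 3.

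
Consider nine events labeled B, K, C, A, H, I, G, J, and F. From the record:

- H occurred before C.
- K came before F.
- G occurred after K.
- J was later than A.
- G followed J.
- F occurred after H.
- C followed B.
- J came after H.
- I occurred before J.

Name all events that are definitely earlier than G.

Directly stated before G: J and K.
A reaches G via A → J → G.
H reaches G via H → J → G.
I reaches G via I → J → G.

A, H, I, J, K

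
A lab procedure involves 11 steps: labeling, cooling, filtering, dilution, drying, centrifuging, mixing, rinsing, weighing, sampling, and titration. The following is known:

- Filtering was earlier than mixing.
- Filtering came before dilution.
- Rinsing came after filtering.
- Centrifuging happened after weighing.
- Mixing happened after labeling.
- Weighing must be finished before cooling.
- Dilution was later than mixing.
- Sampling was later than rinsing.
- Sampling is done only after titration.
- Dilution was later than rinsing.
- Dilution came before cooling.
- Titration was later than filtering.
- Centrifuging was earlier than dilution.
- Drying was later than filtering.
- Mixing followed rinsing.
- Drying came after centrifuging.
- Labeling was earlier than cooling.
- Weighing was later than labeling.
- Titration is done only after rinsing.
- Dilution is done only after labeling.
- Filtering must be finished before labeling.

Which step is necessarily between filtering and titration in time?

Tracing the constraints gives filtering → rinsing → titration, so rinsing sits after filtering and before titration.
No other step is forced both after filtering and before titration.

rinsing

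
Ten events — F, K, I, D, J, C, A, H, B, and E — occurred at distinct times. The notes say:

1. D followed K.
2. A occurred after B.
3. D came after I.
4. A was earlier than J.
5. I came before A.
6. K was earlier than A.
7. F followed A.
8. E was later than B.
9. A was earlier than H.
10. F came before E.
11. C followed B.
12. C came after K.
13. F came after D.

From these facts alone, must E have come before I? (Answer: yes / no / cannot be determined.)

no

Tracing the constraints gives I → A → F → E, so I must come before E.
That means E cannot be before I.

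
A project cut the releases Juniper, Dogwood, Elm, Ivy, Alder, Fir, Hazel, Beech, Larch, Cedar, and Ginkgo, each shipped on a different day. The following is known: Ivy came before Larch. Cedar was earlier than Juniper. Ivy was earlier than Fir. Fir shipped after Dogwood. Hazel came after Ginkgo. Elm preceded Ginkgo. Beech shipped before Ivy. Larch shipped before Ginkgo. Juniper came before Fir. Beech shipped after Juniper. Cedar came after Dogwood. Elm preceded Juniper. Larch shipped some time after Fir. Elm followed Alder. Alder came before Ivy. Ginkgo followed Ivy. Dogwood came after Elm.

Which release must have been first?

Alder has a chain of constraints placing it before every other release, so Alder must be first.

Alder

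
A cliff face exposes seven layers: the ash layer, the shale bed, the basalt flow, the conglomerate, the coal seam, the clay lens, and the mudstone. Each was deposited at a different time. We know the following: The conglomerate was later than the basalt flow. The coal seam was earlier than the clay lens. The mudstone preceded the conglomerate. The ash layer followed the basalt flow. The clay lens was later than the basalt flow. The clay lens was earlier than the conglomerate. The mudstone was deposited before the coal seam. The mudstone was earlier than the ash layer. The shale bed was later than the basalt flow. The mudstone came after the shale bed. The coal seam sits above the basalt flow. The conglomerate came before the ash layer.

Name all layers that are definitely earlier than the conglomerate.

the basalt flow, the clay lens, the coal seam, the mudstone, the shale bed

Directly stated before the conglomerate: the basalt flow, the clay lens, and the mudstone.
The coal seam reaches the conglomerate via the coal seam → the clay lens → the conglomerate.
The shale bed reaches the conglomerate via the shale bed → the mudstone → the conglomerate.
No chain forces the ash layer ahead of the conglomerate.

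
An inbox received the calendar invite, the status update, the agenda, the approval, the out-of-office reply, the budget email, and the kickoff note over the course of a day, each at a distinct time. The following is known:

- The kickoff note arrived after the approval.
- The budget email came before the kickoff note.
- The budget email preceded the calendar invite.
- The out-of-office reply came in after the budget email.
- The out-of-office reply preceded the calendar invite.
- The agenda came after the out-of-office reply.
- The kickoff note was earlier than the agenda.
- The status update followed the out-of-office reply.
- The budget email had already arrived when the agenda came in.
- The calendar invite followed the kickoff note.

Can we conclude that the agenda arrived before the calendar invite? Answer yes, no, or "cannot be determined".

cannot be determined

No chain of stated constraints runs from the agenda to the calendar invite, and none runs from the calendar invite to the agenda either.
So the relative order of the agenda and the calendar invite is not fixed by the given facts.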